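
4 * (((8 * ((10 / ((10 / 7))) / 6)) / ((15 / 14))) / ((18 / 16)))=12544 / 405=30.97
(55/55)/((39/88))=88/39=2.26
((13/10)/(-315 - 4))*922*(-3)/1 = 17979/1595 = 11.27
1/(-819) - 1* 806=-660115/819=-806.00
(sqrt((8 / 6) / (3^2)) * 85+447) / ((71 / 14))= 2380 * sqrt(3) / 639+6258 / 71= 94.59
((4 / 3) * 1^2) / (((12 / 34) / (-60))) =-680 / 3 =-226.67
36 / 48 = 3 / 4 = 0.75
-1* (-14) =14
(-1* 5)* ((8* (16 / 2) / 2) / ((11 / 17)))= -2720 / 11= -247.27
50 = 50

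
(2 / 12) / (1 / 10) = 5 / 3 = 1.67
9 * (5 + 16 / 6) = 69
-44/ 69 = -0.64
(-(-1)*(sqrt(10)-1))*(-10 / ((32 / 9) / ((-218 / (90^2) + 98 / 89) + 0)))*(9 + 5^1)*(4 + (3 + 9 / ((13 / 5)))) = 46076681 / 104130-46076681*sqrt(10) / 104130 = -956.79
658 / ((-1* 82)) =-329 / 41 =-8.02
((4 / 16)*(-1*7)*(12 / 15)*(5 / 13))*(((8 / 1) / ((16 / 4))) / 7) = -0.15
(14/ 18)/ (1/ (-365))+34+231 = -170/ 9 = -18.89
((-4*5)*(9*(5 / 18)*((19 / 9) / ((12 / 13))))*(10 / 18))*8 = -123500 / 243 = -508.23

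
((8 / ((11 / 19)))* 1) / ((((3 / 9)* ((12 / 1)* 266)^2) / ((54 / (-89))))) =-9 / 3645796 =-0.00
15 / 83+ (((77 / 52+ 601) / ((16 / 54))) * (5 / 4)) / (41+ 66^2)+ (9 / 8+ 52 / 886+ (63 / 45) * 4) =10145541391731 / 1345121797760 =7.54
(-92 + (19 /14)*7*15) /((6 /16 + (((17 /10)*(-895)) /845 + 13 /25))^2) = 61.58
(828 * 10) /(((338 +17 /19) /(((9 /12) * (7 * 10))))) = 8259300 /6439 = 1282.70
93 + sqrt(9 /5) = 3 * sqrt(5) /5 + 93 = 94.34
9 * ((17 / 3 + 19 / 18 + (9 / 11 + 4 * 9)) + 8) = 10205 / 22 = 463.86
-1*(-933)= 933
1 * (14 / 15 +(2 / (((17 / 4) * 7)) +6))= 12496 / 1785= 7.00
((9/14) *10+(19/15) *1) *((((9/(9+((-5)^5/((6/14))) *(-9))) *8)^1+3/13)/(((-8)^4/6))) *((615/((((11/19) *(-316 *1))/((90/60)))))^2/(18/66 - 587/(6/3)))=-818483210025165/3611460489607979008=-0.00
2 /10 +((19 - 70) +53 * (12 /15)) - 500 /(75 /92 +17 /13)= -3096638 /12695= -243.93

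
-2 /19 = -0.11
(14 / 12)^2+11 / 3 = 181 / 36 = 5.03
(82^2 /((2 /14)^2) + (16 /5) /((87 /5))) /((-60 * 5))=-7166107 /6525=-1098.25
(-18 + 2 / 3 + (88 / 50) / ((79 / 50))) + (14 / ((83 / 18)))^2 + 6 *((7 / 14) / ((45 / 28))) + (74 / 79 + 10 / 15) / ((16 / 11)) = -131668463 / 32653860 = -4.03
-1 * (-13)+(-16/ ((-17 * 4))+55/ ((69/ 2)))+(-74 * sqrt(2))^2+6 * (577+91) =17565475/ 1173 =14974.83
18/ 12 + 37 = 77/ 2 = 38.50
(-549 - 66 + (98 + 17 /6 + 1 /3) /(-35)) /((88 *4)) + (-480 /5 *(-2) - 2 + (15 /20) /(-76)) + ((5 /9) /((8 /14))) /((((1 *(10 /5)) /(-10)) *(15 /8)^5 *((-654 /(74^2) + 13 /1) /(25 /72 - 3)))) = 1529655428023876583 /8124452865144000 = 188.28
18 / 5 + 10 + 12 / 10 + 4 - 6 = 64 / 5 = 12.80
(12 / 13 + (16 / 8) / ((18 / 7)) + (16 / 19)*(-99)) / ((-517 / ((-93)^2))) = 174466667 / 127699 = 1366.23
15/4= 3.75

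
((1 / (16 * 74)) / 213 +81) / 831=20427553 / 209571552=0.10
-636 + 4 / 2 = -634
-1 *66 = -66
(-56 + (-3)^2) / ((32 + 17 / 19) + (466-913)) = 893 / 7868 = 0.11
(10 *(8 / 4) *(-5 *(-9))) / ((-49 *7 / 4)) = -10.50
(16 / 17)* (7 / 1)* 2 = 224 / 17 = 13.18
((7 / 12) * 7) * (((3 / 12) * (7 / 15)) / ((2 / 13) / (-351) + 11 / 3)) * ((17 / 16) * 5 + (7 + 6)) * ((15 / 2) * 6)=458576937 / 4282624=107.08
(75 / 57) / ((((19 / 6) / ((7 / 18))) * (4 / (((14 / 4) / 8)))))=1225 / 69312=0.02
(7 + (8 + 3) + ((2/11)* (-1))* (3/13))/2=1284/143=8.98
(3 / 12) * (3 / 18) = 1 / 24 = 0.04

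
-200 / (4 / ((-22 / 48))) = 275 / 12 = 22.92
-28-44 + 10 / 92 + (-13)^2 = 4467 / 46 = 97.11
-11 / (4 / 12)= -33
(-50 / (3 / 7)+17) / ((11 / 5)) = -45.30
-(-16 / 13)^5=2.82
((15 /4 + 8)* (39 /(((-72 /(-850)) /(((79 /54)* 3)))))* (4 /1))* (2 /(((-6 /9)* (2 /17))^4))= 5140130814975 /1024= 5019658999.00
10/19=0.53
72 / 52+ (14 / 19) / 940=160831 / 116090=1.39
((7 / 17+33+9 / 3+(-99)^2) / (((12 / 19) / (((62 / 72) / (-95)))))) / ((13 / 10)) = -1296079 / 11934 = -108.60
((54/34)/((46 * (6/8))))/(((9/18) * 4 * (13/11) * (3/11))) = 363/5083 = 0.07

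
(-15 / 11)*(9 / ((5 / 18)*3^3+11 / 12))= -1620 / 1111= -1.46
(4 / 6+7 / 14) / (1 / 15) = 35 / 2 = 17.50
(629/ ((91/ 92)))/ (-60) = -14467/ 1365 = -10.60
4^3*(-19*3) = -3648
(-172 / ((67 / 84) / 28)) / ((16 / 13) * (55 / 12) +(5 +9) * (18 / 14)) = -7888608 / 30887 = -255.40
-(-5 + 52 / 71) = 303 / 71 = 4.27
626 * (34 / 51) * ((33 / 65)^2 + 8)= 43681028 / 12675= 3446.23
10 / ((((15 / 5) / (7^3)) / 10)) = 34300 / 3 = 11433.33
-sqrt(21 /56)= -sqrt(6) /4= -0.61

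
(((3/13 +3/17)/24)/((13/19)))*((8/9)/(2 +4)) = 95/25857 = 0.00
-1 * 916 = -916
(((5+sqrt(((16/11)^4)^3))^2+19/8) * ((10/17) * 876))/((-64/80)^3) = -727745835626342945625/3414610073872448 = -213127.07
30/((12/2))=5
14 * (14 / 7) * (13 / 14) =26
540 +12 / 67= 36192 / 67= 540.18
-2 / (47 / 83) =-166 / 47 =-3.53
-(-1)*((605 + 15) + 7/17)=10547/17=620.41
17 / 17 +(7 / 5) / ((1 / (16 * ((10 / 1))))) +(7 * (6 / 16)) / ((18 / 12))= 907 / 4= 226.75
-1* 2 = -2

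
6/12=1/2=0.50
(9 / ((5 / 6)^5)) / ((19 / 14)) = 979776 / 59375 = 16.50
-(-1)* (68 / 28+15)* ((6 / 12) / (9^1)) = 61 / 63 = 0.97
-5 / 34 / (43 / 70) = -175 / 731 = -0.24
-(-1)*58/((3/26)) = 1508/3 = 502.67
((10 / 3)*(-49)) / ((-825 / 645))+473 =19823 / 33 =600.70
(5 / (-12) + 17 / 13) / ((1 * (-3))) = -139 / 468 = -0.30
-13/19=-0.68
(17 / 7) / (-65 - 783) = -17 / 5936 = -0.00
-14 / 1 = -14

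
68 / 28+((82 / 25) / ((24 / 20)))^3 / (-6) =-138197 / 141750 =-0.97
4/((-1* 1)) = -4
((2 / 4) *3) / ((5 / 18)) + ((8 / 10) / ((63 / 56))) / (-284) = 5.40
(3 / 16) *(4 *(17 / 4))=51 / 16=3.19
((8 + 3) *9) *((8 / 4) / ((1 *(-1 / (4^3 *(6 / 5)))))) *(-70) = 1064448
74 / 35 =2.11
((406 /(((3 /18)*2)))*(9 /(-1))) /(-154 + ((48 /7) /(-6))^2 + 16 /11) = 2954259 /40759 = 72.48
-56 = -56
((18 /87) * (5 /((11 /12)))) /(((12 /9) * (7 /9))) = 1.09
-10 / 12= -5 / 6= -0.83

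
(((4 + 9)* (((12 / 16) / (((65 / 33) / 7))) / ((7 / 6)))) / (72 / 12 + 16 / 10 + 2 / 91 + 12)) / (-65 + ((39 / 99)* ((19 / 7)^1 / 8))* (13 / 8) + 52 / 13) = -0.02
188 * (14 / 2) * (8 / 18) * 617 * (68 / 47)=4699072 / 9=522119.11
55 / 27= 2.04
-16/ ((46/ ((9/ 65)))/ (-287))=20664/ 1495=13.82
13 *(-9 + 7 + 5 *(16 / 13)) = 54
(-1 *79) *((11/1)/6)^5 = -12723029/7776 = -1636.19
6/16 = 3/8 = 0.38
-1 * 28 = -28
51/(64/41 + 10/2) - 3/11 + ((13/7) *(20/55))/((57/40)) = 9414926/1180641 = 7.97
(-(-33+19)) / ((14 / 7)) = 7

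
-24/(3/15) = -120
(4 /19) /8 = 1 /38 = 0.03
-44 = -44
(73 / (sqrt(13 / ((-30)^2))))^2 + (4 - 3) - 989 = 4783256 / 13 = 367942.77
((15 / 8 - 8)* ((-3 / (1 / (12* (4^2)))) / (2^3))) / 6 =147 / 2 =73.50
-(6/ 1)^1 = -6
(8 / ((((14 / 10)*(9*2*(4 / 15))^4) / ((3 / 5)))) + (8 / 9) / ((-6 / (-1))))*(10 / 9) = 24935 / 145152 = 0.17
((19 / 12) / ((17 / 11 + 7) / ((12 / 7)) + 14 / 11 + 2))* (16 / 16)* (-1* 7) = -1463 / 1090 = -1.34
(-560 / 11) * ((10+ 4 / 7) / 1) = -5920 / 11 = -538.18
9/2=4.50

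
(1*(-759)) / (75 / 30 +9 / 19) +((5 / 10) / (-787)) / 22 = -255.24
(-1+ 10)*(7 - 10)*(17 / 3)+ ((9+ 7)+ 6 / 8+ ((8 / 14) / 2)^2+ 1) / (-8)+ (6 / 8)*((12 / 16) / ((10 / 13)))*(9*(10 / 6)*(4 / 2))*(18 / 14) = -199173 / 1568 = -127.02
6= 6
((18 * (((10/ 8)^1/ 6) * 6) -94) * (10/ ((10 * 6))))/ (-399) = 143/ 4788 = 0.03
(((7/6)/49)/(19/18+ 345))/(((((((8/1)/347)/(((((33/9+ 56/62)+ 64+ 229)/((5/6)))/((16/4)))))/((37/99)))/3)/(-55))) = -177653243/10813544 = -16.43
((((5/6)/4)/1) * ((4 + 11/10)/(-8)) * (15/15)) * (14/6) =-0.31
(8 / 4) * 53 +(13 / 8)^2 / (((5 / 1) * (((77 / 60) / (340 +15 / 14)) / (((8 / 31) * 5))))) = 19189241 / 66836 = 287.11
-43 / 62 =-0.69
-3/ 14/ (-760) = 3/ 10640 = 0.00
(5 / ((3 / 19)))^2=1002.78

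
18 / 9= 2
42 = 42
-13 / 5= -2.60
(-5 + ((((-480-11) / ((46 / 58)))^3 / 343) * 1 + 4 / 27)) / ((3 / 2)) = -155896109031248 / 338035761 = -461182.30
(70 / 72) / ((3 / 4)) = 35 / 27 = 1.30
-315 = -315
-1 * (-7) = 7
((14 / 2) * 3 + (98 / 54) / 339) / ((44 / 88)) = 384524 / 9153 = 42.01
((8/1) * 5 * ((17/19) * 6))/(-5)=-42.95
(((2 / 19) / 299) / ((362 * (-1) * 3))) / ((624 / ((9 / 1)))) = -1 / 213878288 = -0.00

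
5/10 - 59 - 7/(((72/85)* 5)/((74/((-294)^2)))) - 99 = -70013789/444528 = -157.50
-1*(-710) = 710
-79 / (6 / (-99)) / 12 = 869 / 8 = 108.62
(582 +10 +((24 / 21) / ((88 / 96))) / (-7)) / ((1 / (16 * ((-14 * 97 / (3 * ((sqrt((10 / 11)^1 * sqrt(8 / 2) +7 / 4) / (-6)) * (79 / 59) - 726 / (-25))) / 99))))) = -30331102699110400 / 20339438466053 - 11537736485120000 * sqrt(1727) / 22149648489531717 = -1512.89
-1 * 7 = -7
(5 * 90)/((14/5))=1125/7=160.71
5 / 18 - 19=-337 / 18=-18.72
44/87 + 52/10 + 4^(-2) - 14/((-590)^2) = 5.77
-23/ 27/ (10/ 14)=-161/ 135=-1.19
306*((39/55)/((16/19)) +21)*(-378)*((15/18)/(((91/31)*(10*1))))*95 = -15589249713/2288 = -6813483.27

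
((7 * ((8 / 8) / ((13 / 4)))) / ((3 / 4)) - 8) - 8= -512 / 39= -13.13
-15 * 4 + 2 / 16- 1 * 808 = -6943 / 8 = -867.88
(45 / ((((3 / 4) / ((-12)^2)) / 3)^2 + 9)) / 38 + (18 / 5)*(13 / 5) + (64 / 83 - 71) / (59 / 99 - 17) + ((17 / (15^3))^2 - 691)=-406835914521448193779 / 600737706363375000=-677.23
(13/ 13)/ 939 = 1/ 939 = 0.00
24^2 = 576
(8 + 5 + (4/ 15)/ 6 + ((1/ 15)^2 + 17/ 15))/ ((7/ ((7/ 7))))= 3191/ 1575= 2.03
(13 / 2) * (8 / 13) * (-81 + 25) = -224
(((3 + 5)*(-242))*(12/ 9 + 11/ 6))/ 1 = -18392/ 3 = -6130.67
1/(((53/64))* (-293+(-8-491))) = -8/5247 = -0.00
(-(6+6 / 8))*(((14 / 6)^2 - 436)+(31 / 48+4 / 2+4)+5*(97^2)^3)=-1799219530463511 / 64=-28112805163492.36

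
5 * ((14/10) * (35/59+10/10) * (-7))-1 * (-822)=743.93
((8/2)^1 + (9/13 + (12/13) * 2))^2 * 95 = 686375/169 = 4061.39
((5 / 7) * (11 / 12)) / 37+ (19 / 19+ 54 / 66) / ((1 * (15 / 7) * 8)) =4231 / 34188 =0.12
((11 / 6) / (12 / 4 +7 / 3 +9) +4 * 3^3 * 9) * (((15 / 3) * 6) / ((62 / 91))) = 114118095 / 2666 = 42804.99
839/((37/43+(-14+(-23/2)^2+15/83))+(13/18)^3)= 17463288312/2490816551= 7.01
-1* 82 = -82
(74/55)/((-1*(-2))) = 37/55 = 0.67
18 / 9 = 2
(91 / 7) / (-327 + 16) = -13 / 311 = -0.04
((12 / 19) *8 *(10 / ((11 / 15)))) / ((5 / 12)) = 34560 / 209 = 165.36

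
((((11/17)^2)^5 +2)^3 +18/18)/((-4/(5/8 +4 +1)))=-843911267502423112930945417571911635165/65547725806518124452432008230337750792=-12.87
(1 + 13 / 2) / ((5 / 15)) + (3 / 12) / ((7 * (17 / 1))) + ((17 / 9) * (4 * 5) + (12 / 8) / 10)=323602 / 5355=60.43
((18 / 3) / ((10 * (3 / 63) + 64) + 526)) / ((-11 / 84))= -1323 / 17050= -0.08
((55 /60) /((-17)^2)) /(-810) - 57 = -160117571 /2809080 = -57.00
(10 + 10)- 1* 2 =18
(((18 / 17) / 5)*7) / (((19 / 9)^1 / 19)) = 1134 / 85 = 13.34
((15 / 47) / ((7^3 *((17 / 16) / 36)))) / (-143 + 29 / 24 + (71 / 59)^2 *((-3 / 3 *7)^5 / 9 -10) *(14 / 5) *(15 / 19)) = -13714583040 / 2676161683210337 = -0.00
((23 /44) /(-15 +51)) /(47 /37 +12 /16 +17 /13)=11063 /2535588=0.00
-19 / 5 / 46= -19 / 230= -0.08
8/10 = 4/5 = 0.80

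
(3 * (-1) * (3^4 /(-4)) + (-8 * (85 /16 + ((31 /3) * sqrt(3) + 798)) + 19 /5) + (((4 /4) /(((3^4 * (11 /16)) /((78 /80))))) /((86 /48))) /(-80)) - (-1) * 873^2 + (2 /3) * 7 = 321732019733 /425700 - 248 * sqrt(3) /3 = 755628.53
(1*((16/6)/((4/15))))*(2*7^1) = 140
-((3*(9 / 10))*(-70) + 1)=188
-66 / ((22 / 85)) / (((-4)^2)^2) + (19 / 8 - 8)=-1695 / 256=-6.62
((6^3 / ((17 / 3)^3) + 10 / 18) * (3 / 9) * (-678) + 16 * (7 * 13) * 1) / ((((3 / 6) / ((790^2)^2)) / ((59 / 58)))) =1079303810010897460000 / 1282293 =841698278015163.04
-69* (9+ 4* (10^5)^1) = -27600621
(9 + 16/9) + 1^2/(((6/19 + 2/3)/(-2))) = 2203/252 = 8.74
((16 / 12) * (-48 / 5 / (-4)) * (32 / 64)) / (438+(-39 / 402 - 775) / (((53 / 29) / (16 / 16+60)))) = -56816 / 903114855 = -0.00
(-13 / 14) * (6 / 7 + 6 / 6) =-169 / 98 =-1.72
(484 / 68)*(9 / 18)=121 / 34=3.56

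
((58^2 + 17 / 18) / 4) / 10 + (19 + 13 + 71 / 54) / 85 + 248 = 12209971 / 36720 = 332.52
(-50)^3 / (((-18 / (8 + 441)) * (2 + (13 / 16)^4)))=1839104000000 / 1436697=1280091.77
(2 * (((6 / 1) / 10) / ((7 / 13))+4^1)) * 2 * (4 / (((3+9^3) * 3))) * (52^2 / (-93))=-1936064 / 1786995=-1.08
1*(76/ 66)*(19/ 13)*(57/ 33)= 13718/ 4719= 2.91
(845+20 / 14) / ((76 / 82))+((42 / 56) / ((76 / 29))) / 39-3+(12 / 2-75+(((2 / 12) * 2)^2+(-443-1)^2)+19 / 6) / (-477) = 59038027943 / 118761552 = 497.11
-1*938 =-938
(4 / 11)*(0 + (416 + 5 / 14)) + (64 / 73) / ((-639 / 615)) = 180260002 / 1197273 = 150.56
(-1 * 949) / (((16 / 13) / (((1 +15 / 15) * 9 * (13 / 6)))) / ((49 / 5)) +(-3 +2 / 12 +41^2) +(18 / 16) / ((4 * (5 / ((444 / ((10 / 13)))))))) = -9430402800 / 16998945841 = -0.55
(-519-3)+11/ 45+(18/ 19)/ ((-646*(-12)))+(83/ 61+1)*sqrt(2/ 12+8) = -576362357/ 1104660+168*sqrt(6)/ 61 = -515.01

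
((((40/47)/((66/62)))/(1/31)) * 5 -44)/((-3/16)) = -1983296/4653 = -426.24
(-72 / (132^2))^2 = 1 / 58564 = 0.00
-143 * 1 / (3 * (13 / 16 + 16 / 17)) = -38896 / 1431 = -27.18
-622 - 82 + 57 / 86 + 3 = -60229 / 86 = -700.34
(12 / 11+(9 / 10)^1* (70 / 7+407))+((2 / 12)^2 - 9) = 727489 / 1980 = 367.42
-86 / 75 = -1.15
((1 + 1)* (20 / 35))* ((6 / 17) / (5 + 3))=6 / 119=0.05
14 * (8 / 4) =28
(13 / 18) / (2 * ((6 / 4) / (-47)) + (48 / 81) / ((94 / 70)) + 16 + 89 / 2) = 1833 / 154507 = 0.01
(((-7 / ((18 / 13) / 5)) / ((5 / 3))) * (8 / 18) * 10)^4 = 10971993760000 / 531441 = 20645741.97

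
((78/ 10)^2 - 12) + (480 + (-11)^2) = 16246/ 25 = 649.84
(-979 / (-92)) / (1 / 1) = 979 / 92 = 10.64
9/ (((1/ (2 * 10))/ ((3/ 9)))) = 60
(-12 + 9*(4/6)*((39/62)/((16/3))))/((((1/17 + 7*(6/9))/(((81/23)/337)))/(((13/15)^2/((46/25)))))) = -0.01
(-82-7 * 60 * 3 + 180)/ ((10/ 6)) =-3486/ 5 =-697.20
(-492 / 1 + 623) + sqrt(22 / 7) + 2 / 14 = sqrt(154) / 7 + 918 / 7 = 132.92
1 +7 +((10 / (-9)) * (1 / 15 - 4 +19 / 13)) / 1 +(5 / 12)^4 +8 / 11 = 34111775 / 2965248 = 11.50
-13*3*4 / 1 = -156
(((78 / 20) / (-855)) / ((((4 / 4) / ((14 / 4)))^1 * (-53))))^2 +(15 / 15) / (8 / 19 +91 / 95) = 8670120034811 / 11955637710000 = 0.73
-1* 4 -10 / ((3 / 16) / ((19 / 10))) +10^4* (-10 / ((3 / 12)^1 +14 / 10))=-2003476 / 33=-60711.39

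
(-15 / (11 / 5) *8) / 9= -200 / 33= -6.06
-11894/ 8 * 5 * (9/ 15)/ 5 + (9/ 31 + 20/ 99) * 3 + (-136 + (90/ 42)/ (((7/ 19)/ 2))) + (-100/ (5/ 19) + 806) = -590436227/ 1002540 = -588.94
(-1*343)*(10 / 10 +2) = -1029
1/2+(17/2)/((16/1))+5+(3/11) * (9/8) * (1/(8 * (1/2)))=1075/176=6.11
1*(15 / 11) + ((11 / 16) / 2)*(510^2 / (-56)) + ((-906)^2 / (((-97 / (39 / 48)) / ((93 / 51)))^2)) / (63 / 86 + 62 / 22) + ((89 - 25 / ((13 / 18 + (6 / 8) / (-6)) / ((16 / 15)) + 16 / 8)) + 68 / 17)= -64513720997451273531 / 44246154564535616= -1458.06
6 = 6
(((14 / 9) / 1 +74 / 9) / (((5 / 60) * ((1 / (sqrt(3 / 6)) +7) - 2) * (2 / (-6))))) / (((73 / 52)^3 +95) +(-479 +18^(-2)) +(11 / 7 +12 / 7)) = 12755957760 / 63002284181 - 2551191552 * sqrt(2) / 63002284181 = 0.15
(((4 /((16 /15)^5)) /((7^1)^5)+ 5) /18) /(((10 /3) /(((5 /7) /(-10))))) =-4406006083 /740183506944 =-0.01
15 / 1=15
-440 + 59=-381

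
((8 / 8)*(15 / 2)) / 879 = 5 / 586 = 0.01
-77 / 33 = -2.33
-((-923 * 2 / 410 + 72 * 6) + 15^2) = -133762 / 205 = -652.50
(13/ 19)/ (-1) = -13/ 19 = -0.68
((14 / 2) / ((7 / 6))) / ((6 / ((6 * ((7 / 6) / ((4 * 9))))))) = 0.19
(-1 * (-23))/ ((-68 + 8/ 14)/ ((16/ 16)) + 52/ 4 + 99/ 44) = -644/ 1461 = -0.44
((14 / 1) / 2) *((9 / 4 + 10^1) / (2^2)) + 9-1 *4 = 423 / 16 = 26.44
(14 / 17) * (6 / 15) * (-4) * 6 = -672 / 85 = -7.91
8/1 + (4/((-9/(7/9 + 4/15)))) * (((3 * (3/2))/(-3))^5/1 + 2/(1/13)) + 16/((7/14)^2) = 205597/3240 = 63.46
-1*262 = -262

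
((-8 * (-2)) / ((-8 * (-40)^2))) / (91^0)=-1 / 800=-0.00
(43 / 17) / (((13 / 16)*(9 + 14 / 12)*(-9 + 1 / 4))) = -16512 / 471835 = -0.03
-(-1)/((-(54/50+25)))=-25/652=-0.04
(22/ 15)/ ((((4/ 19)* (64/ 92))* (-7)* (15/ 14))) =-4807/ 3600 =-1.34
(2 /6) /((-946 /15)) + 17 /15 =16007 /14190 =1.13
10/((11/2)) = 20/11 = 1.82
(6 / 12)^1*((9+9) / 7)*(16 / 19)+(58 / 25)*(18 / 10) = 87426 / 16625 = 5.26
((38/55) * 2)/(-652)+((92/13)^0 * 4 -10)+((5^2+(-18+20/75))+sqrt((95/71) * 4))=6802/5379+2 * sqrt(6745)/71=3.58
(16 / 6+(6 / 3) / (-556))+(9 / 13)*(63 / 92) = 1564597 / 498732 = 3.14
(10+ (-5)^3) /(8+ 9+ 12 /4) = -23 /4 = -5.75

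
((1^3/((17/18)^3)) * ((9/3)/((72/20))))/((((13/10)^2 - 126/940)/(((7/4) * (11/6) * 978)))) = 71672485500/35928769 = 1994.85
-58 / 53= -1.09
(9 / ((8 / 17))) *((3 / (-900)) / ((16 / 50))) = -51 / 256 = -0.20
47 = 47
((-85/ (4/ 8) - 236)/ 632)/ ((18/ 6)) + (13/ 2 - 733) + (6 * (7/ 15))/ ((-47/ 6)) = -161977007/ 222780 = -727.07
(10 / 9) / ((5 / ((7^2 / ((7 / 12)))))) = 56 / 3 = 18.67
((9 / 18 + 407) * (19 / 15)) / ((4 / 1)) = 3097 / 24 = 129.04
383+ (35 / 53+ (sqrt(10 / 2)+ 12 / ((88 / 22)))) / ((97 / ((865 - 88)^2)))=603729 * sqrt(5) / 97+ 1227757 / 53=37082.54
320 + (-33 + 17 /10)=2887 /10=288.70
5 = 5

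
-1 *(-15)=15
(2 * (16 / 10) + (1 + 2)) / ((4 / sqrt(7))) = 31 * sqrt(7) / 20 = 4.10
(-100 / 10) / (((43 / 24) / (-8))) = 1920 / 43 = 44.65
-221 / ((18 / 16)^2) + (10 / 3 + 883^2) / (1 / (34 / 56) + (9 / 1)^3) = 897953719 / 1006101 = 892.51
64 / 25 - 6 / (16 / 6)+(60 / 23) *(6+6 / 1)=72713 / 2300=31.61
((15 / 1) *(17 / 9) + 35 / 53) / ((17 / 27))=41490 / 901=46.05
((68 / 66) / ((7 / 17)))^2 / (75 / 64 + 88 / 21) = 1.17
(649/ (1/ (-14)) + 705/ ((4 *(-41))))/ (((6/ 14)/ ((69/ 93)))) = -15736.97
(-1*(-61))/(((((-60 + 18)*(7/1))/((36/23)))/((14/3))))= -244/161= -1.52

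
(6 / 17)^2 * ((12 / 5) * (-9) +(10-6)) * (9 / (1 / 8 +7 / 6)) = -684288 / 44795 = -15.28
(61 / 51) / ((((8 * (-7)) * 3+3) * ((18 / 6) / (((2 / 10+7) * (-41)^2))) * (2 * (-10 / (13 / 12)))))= 1333033 / 841500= 1.58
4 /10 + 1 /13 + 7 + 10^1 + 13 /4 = 5389 /260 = 20.73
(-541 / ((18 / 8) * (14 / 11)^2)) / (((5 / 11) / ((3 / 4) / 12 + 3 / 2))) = -3600355 / 7056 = -510.25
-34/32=-17/16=-1.06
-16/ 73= -0.22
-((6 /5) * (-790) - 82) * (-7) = -7210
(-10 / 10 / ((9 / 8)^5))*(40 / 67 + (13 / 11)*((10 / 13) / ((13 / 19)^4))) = -40406548480 / 15345054153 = -2.63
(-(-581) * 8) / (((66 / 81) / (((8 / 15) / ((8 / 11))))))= 20916 / 5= 4183.20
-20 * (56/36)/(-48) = 0.65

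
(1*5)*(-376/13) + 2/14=-13147/91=-144.47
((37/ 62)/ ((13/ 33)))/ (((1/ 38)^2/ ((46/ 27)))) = 13517284/ 3627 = 3726.85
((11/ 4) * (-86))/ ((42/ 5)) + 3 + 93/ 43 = -83047/ 3612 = -22.99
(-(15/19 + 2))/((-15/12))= 2.23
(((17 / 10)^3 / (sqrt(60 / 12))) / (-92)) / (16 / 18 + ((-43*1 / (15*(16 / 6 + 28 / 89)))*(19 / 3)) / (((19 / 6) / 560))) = 8799183*sqrt(5) / 886519360000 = 0.00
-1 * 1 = -1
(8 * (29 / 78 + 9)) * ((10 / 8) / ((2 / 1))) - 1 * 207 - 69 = -17873 / 78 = -229.14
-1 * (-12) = 12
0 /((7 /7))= 0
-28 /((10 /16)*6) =-112 /15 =-7.47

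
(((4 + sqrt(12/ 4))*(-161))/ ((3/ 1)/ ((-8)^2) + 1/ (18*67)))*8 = -28403712/ 263 - 7100928*sqrt(3)/ 263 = -154763.80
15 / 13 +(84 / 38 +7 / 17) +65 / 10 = 86299 / 8398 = 10.28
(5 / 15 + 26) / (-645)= -79 / 1935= -0.04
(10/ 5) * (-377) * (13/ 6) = -4901/ 3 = -1633.67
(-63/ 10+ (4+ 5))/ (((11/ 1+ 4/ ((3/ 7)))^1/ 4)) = 162/ 305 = 0.53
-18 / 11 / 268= -0.01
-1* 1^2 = -1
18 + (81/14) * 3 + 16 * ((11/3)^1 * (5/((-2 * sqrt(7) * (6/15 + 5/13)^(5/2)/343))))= 495/14 - 91091000 * sqrt(23205)/397953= -34833.24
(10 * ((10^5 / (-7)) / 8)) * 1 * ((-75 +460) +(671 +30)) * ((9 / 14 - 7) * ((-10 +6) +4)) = 0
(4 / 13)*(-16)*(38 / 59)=-2432 / 767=-3.17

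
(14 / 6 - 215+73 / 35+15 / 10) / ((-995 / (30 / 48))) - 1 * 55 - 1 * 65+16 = -34725373 / 334320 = -103.87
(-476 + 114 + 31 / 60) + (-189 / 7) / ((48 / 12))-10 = -378.23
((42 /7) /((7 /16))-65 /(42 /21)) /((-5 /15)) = 789 /14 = 56.36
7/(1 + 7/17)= 119/24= 4.96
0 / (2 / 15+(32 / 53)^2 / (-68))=0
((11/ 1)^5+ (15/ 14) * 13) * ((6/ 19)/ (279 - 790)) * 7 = -6764727/ 9709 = -696.75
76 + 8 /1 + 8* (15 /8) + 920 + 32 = 1051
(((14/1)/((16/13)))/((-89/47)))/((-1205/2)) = 4277/428980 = 0.01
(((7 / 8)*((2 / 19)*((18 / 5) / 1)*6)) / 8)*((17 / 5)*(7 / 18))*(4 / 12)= 833 / 7600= 0.11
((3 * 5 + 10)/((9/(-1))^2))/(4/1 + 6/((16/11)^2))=128/2835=0.05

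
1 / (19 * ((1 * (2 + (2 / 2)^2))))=1 / 57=0.02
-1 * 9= -9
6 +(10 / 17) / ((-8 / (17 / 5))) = 23 / 4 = 5.75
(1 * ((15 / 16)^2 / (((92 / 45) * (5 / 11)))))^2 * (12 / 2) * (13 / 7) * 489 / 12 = 3154188448125 / 7765753856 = 406.17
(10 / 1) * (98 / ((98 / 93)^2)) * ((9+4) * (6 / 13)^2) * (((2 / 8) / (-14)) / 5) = -77841 / 8918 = -8.73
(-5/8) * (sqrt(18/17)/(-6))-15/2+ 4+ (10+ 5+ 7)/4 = 2.11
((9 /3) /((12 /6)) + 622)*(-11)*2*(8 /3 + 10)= -521246 /3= -173748.67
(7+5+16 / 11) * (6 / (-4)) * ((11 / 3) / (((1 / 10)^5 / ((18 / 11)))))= -133200000 / 11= -12109090.91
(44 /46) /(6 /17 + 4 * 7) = 187 /5543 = 0.03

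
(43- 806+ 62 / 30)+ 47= -713.93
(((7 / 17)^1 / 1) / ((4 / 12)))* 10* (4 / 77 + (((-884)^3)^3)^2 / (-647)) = -251045678671927830490056656668244315438399555962153128120 / 120989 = -2074946306457015352553180000000000000000000000000000.00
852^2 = 725904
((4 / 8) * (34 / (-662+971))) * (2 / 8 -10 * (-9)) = 6137 / 1236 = 4.97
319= 319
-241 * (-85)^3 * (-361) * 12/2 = -320576934750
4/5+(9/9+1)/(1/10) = 104/5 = 20.80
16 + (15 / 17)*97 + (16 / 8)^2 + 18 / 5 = 9281 / 85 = 109.19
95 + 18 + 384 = 497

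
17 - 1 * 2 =15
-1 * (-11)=11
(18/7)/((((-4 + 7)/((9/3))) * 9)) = 2/7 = 0.29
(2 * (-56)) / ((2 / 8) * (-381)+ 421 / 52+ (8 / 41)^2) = 349648 / 271963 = 1.29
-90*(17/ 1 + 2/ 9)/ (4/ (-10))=3875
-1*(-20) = 20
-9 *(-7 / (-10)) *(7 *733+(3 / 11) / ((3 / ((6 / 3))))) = -3555909 / 110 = -32326.45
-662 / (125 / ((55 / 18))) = -3641 / 225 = -16.18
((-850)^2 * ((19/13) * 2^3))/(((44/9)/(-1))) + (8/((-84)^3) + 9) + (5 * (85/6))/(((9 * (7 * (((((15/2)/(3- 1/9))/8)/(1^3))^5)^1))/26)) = -32680763421139300639049/19002587564961000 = -1719805.96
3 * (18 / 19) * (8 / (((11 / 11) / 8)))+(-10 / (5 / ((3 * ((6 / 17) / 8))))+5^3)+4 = 200667 / 646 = 310.63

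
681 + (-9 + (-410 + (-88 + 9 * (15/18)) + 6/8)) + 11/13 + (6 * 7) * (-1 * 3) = 2969/52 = 57.10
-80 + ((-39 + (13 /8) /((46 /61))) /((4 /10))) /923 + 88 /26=-52114771 /679328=-76.72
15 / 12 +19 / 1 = 81 / 4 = 20.25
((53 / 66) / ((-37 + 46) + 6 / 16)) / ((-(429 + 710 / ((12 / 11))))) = -424 / 5345175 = -0.00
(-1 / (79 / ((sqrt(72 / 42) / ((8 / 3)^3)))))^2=2187 / 2863071232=0.00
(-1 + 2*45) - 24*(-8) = 281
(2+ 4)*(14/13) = 84/13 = 6.46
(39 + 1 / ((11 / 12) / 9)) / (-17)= -537 / 187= -2.87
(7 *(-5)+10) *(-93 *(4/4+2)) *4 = 27900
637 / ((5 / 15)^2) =5733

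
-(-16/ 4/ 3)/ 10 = 2/ 15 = 0.13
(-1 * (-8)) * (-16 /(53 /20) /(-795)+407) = 27438824 /8427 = 3256.06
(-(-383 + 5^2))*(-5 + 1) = -1432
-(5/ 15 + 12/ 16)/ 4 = -13/ 48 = -0.27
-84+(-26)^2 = 592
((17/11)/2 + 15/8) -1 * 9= -559/88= -6.35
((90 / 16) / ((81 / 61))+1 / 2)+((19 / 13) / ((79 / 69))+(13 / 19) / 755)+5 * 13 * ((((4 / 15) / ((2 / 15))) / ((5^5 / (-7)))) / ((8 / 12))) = 739426064147 / 132590835000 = 5.58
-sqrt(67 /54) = -sqrt(402) /18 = -1.11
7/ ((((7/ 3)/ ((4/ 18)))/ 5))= 10/ 3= 3.33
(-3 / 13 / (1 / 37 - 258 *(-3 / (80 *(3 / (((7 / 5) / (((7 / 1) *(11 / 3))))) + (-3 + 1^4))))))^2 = 55375502400 / 45670681849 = 1.21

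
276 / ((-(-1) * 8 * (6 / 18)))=207 / 2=103.50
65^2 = 4225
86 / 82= 43 / 41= 1.05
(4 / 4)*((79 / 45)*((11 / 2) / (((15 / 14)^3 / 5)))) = 1192268 / 30375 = 39.25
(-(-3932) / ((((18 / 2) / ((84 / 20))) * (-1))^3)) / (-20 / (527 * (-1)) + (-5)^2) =-101536036 / 6361875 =-15.96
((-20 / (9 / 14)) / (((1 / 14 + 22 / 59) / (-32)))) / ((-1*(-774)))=3700480 / 1278261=2.89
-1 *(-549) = 549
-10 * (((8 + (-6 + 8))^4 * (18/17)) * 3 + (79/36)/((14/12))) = -113406715/357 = -317665.87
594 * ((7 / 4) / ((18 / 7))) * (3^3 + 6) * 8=106722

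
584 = 584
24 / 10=12 / 5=2.40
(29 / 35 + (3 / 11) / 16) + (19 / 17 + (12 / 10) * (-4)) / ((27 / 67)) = -23445341 / 2827440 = -8.29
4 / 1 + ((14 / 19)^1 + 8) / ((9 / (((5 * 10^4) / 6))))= 4152052 / 513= 8093.67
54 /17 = 3.18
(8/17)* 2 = 0.94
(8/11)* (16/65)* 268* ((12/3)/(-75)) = -137216/53625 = -2.56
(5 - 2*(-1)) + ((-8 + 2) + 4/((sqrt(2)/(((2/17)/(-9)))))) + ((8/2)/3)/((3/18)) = 9 - 4*sqrt(2)/153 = 8.96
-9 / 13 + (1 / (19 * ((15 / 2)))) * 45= -0.38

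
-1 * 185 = -185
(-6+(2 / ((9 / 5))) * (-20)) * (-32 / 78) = 4064 / 351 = 11.58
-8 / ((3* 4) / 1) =-2 / 3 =-0.67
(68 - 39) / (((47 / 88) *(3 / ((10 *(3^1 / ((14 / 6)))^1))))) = 76560 / 329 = 232.71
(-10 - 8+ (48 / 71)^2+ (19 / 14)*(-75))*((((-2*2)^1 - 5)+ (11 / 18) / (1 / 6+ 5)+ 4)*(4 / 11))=231718876 / 1093897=211.83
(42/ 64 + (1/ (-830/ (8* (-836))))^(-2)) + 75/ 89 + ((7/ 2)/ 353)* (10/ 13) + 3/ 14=55507747246715/ 31969705960192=1.74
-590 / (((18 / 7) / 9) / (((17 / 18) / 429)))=-35105 / 7722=-4.55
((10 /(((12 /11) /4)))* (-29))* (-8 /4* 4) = 25520 /3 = 8506.67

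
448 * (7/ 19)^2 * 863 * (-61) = -1155619136/ 361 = -3201161.04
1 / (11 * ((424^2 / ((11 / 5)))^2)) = 11 / 807985254400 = 0.00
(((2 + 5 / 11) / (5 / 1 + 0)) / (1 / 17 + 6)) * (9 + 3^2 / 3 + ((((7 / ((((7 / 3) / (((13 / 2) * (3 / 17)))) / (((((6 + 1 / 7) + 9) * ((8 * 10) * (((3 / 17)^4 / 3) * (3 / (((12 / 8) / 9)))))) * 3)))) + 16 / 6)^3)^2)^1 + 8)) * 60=518108416636666481483806192082333552974540196311981813456 / 578201720144209450362584231692348445733359541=896068618591.18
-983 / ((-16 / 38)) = 18677 / 8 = 2334.62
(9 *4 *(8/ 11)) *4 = 1152/ 11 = 104.73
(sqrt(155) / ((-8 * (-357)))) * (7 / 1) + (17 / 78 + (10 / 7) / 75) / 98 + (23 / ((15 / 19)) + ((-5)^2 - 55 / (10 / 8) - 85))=-20029181 / 267540 + sqrt(155) / 408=-74.83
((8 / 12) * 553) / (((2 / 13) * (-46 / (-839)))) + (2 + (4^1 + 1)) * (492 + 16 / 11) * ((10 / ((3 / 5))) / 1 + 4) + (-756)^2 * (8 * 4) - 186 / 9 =27937613237 / 1518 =18404224.79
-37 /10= -3.70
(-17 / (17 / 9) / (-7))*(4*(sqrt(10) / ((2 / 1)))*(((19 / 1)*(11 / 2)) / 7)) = 1881*sqrt(10) / 49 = 121.39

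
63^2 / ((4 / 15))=59535 / 4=14883.75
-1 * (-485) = 485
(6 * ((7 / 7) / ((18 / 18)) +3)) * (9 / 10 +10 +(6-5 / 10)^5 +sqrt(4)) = 2421957 / 20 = 121097.85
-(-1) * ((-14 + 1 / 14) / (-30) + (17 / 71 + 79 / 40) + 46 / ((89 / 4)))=8397437 / 1769320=4.75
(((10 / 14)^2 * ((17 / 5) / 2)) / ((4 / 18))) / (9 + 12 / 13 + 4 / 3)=29835 / 86044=0.35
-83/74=-1.12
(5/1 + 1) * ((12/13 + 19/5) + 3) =3012/65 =46.34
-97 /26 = -3.73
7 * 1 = 7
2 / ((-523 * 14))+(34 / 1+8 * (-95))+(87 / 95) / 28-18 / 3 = -1018298639 / 1391180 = -731.97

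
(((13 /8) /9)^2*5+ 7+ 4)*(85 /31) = 30.61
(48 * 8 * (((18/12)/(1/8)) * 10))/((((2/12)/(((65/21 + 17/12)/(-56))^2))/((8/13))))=1104.47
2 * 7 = 14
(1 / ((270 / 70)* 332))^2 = 49 / 80353296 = 0.00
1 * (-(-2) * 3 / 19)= 6 / 19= 0.32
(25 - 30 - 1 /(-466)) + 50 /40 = -3493 /932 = -3.75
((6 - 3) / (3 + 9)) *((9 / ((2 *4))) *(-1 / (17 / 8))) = -9 / 68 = -0.13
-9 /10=-0.90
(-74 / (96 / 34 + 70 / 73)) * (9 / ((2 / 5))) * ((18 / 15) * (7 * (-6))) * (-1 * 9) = -468628902 / 2347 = -199671.45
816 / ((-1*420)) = -68 / 35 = -1.94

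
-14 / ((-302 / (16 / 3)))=0.25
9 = 9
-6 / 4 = -3 / 2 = -1.50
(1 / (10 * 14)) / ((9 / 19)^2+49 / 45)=3249 / 597352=0.01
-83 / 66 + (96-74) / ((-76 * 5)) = -4124 / 3135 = -1.32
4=4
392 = 392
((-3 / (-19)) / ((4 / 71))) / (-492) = -71 / 12464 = -0.01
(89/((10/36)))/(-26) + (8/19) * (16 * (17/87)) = -1182613/107445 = -11.01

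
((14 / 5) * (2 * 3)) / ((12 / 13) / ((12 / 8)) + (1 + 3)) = 91 / 25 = 3.64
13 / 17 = 0.76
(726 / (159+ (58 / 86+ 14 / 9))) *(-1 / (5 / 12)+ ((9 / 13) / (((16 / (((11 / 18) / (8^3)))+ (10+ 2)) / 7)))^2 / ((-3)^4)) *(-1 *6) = 42215340912178401 / 651053941785520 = 64.84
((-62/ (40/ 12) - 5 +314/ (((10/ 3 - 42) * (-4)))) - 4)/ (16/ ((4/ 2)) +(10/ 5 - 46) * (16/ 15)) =0.66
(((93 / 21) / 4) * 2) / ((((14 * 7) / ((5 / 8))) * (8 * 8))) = 155 / 702464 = 0.00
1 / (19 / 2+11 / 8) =8 / 87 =0.09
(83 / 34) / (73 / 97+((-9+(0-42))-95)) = -0.02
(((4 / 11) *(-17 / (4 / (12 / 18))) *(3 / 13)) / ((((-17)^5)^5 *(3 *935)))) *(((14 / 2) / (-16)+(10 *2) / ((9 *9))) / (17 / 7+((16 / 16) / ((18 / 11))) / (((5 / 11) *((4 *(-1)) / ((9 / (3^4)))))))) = -133 / 113603912432762398956781780854972924003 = -0.00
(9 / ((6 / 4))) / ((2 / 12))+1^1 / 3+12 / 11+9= 1532 / 33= 46.42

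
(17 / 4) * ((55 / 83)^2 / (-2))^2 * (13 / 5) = 404457625 / 759333136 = 0.53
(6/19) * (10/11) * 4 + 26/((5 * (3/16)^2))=1401904/9405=149.06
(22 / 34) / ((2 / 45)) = 495 / 34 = 14.56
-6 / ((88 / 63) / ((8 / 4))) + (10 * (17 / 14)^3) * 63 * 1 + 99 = 2626857 / 2156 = 1218.39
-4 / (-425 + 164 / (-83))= 332 / 35439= 0.01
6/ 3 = 2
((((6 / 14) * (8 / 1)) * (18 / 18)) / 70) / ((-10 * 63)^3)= -1 / 5105126250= -0.00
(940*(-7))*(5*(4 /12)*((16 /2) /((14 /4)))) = -25066.67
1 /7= 0.14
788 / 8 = 197 / 2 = 98.50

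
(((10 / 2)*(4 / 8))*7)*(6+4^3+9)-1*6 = 2753 / 2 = 1376.50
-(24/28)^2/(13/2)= -72/637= -0.11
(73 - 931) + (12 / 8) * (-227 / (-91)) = -155475 / 182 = -854.26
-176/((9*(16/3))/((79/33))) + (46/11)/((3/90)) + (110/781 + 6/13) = 10716617/91377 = 117.28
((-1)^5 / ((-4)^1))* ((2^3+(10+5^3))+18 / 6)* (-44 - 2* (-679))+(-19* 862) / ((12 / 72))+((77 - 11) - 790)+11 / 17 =-867516 / 17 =-51030.35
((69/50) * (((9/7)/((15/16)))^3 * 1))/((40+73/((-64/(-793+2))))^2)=1736441856/433091309196875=0.00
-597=-597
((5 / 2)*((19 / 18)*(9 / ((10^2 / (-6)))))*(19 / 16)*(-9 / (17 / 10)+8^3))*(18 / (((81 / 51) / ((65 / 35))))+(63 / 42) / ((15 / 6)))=-3534121771 / 190400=-18561.56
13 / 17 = 0.76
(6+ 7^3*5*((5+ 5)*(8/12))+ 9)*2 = 68690/3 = 22896.67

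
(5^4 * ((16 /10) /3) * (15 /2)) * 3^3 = 67500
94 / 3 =31.33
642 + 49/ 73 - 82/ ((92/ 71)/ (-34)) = 2794.28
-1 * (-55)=55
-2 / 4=-1 / 2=-0.50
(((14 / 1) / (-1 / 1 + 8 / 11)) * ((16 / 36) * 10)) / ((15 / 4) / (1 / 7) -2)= -24640 / 2619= -9.41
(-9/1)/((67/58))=-522/67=-7.79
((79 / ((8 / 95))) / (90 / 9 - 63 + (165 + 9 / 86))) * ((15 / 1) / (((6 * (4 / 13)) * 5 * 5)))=2.72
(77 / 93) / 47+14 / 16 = 31213 / 34968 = 0.89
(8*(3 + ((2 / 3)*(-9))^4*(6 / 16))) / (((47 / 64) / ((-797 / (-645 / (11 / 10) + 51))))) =731658752 / 92261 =7930.31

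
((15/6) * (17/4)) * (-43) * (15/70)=-10965/112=-97.90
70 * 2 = 140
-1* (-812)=812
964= 964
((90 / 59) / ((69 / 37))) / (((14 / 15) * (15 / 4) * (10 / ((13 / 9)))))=962 / 28497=0.03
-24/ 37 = -0.65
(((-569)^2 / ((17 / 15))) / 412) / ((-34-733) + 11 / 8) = -1942566 / 2144975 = -0.91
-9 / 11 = -0.82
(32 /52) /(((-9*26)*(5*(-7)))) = 4 /53235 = 0.00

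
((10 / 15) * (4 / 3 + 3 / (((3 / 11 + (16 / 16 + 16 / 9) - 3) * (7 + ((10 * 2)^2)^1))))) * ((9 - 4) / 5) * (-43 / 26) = -35303 / 21645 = -1.63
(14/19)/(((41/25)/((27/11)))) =1.10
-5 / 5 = -1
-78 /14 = -39 /7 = -5.57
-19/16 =-1.19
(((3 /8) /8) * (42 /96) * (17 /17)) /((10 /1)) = 21 /10240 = 0.00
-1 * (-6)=6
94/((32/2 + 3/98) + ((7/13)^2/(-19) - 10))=29579732/1892899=15.63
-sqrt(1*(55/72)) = -sqrt(110)/12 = -0.87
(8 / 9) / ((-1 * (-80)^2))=-1 / 7200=-0.00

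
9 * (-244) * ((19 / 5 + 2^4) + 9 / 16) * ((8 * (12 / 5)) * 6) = -5151288.96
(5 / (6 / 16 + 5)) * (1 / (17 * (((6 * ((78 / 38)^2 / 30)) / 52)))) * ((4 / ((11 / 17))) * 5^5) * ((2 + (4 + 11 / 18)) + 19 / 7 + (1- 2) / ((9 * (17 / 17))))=601065.60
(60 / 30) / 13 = 2 / 13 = 0.15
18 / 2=9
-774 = -774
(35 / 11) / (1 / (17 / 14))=85 / 22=3.86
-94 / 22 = -47 / 11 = -4.27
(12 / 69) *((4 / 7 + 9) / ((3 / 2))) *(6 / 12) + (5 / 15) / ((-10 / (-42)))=4721 / 2415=1.95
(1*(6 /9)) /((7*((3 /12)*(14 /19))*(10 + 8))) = 0.03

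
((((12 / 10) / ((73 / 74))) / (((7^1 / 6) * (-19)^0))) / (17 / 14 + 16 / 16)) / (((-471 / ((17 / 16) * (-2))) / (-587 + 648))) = 230214 / 1776455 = 0.13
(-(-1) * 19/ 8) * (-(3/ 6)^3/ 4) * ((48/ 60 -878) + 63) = 77349/ 1280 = 60.43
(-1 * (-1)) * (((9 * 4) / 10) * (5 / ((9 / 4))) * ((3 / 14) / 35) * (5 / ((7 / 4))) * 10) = 480 / 343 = 1.40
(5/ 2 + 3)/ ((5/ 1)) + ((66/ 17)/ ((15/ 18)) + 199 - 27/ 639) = 2470929/ 12070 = 204.72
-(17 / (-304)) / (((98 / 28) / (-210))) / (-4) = 255 / 304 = 0.84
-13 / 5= -2.60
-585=-585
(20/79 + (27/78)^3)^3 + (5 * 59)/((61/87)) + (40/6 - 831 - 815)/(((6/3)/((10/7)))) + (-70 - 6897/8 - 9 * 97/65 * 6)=-30226502659083308167130909/17145909997345240849920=-1762.90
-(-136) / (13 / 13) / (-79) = -1.72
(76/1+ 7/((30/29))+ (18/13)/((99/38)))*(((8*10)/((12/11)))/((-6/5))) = -1786745/351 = -5090.44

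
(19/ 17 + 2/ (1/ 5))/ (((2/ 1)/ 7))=1323/ 34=38.91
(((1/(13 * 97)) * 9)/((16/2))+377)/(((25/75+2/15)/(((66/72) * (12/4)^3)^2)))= 559125242775/1129856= 494864.16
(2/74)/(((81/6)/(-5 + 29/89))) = -832/88911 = -0.01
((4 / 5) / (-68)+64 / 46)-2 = -1213 / 1955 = -0.62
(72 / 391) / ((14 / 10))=360 / 2737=0.13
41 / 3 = 13.67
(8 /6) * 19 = 25.33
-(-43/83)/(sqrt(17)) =43* sqrt(17)/1411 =0.13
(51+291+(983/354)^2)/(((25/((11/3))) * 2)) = 482067971/18797400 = 25.65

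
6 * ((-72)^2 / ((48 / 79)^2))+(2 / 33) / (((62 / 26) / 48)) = 57461719 / 682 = 84254.72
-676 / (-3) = 676 / 3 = 225.33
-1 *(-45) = 45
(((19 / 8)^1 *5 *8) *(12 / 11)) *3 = 310.91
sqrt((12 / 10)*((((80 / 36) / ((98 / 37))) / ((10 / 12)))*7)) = 2*sqrt(2590) / 35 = 2.91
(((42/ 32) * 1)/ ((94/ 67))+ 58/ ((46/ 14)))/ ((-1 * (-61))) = 642985/ 2110112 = 0.30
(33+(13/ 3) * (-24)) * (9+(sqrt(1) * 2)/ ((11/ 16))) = -9301/ 11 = -845.55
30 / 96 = 5 / 16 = 0.31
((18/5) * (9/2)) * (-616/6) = -8316/5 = -1663.20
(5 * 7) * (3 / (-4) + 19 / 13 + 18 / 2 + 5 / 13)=18375 / 52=353.37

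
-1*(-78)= 78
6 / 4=3 / 2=1.50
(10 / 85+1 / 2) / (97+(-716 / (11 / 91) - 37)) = -231 / 2192864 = -0.00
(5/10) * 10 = 5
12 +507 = 519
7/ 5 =1.40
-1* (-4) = 4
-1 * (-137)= 137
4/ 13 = 0.31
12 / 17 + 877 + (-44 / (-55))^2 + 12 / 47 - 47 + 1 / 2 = 33242443 / 39950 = 832.10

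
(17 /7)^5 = 1419857 /16807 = 84.48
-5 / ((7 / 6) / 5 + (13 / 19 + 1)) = -2850 / 1093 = -2.61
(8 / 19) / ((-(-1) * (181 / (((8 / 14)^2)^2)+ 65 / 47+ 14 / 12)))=288768 / 1165991107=0.00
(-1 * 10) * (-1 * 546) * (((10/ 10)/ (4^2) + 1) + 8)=197925/ 4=49481.25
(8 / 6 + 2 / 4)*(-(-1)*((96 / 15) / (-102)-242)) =-339493 / 765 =-443.78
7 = 7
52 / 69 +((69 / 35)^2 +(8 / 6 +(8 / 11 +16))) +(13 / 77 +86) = 33741408 / 309925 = 108.87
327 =327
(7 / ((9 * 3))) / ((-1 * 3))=-7 / 81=-0.09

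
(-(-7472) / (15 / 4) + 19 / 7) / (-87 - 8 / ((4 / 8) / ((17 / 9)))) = -628503 / 36925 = -17.02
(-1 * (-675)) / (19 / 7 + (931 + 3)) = 4725 / 6557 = 0.72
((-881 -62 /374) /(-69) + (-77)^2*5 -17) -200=126624754 /4301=29440.77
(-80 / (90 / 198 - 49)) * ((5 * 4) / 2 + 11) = 34.61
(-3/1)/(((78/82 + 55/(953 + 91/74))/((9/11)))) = -78168591/32128547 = -2.43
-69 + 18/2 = -60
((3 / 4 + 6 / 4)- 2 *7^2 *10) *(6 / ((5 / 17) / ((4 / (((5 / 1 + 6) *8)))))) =-199461 / 220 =-906.64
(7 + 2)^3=729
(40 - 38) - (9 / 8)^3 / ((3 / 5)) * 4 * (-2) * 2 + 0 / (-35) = 1279 / 32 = 39.97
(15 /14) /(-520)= -3 /1456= -0.00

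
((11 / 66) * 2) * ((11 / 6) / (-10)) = -11 / 180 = -0.06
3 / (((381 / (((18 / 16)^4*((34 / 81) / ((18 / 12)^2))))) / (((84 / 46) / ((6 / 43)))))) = 46053 / 1495552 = 0.03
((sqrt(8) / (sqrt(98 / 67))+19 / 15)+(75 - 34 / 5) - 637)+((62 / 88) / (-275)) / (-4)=-565.19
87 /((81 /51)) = 54.78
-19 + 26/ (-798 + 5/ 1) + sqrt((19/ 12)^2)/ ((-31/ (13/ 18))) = -7789123/ 408456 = -19.07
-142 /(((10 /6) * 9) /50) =-1420 /3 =-473.33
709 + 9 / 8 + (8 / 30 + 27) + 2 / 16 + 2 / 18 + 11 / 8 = 266041 / 360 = 739.00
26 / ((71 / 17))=442 / 71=6.23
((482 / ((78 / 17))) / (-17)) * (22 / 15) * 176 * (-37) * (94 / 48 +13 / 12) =315055444 / 1755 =179518.77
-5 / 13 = -0.38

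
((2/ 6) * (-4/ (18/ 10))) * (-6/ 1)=40/ 9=4.44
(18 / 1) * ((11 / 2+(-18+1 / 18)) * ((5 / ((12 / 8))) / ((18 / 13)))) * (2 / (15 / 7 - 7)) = 101920 / 459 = 222.05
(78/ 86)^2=1521/ 1849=0.82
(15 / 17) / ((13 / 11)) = 165 / 221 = 0.75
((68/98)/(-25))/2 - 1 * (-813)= 995908/1225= 812.99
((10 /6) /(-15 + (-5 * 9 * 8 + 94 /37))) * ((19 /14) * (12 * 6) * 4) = -168720 /96467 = -1.75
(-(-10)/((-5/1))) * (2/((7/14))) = -8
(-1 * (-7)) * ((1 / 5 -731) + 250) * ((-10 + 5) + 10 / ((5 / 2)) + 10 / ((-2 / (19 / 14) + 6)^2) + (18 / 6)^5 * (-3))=4539748458 / 1849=2455245.24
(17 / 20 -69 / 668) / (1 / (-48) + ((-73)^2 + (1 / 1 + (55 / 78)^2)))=15173496 / 108318264955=0.00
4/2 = 2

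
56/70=4/5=0.80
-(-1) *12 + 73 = 85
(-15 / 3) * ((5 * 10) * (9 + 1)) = -2500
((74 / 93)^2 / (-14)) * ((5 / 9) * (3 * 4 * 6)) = -109520 / 60543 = -1.81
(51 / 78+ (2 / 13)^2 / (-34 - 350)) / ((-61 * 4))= -10607 / 3958656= -0.00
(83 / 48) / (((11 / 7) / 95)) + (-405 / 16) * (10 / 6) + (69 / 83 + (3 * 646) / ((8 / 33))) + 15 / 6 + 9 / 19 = 1677885833 / 208164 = 8060.40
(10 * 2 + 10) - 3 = 27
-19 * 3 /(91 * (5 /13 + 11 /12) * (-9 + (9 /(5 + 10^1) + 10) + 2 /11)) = -18810 /69629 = -0.27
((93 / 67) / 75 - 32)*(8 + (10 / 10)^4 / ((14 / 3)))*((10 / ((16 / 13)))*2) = -4268.96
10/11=0.91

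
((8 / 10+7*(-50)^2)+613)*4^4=23185664 / 5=4637132.80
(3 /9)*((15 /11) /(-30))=-1 /66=-0.02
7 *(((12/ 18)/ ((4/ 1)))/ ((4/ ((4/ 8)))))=7/ 48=0.15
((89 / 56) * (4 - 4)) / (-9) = 0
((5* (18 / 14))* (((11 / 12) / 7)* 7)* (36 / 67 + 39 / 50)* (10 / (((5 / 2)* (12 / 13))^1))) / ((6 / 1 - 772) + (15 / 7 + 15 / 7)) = -631059 / 14289760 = -0.04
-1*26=-26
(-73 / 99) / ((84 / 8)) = -146 / 2079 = -0.07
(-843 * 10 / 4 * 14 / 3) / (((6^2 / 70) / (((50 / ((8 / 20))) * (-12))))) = 86056250 / 3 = 28685416.67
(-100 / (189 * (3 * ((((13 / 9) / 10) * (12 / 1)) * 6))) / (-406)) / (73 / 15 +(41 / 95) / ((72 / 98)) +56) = 23750 / 34942732461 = 0.00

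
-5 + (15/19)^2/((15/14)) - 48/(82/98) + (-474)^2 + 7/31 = 103060068886/458831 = 224614.44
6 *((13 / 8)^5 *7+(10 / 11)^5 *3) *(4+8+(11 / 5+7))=68117215853559 / 6596648960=10326.03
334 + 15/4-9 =1315/4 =328.75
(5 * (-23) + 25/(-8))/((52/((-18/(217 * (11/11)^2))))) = 1215/6448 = 0.19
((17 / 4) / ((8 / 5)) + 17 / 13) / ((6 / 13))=1649 / 192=8.59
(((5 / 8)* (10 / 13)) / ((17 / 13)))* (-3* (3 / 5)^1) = -45 / 68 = -0.66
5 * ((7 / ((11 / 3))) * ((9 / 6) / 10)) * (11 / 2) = 63 / 8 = 7.88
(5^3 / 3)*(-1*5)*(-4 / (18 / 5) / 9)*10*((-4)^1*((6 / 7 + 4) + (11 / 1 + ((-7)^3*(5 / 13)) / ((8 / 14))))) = 4891437500 / 22113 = 221201.89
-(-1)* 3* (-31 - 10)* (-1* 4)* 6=2952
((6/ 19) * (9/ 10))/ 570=9/ 18050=0.00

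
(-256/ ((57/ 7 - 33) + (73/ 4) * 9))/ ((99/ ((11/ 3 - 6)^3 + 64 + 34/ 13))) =-135640064/ 135625347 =-1.00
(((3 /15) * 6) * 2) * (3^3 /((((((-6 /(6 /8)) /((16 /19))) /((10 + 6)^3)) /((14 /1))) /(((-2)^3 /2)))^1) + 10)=148637928 /95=1564609.77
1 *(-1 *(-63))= 63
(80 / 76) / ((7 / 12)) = 240 / 133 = 1.80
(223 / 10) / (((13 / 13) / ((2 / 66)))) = 223 / 330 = 0.68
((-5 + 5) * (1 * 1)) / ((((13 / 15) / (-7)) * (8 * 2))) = 0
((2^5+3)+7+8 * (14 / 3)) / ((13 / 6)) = 476 / 13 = 36.62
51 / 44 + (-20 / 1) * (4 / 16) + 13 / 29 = -4329 / 1276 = -3.39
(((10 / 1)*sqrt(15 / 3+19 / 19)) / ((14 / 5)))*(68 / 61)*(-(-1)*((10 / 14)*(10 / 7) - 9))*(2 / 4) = -332350*sqrt(6) / 20923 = -38.91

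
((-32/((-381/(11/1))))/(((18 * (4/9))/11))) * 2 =968/381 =2.54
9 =9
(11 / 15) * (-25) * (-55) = 3025 / 3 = 1008.33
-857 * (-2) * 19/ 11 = 32566/ 11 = 2960.55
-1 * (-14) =14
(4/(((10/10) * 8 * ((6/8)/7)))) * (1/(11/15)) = 70/11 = 6.36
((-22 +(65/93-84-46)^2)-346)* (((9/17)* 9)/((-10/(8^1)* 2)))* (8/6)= -3394027032/81685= -41550.19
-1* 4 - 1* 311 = -315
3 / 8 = 0.38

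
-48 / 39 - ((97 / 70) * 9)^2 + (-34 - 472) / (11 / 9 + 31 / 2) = -512284111 / 2739100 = -187.03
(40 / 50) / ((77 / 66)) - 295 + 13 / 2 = -20147 / 70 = -287.81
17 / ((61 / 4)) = 68 / 61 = 1.11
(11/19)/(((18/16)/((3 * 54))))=1584/19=83.37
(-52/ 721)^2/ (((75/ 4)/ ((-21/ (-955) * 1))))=10816/ 1773029125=0.00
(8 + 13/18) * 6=157/3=52.33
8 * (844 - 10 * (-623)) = 56592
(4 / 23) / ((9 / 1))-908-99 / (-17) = -3174691 / 3519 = -902.16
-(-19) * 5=95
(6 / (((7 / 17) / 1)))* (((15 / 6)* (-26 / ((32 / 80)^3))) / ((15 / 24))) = -165750 / 7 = -23678.57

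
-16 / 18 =-8 / 9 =-0.89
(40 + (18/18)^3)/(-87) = -41/87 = -0.47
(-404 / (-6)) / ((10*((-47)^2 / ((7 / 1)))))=707 / 33135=0.02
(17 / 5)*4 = 68 / 5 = 13.60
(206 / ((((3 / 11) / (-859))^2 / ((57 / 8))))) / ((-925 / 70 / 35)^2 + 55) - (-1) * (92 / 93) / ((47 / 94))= 4335060132715681 / 16417259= 264055049.18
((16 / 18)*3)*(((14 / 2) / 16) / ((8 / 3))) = 7 / 16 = 0.44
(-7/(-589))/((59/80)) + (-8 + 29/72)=-18968477/2502072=-7.58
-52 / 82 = -26 / 41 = -0.63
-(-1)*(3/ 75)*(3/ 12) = 1/ 100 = 0.01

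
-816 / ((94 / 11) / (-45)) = 201960 / 47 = 4297.02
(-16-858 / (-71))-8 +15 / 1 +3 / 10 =2403 / 710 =3.38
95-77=18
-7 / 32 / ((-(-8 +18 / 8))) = -7 / 184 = -0.04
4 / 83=0.05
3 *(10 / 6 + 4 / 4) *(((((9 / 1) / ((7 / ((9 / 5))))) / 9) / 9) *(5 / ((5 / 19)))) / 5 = 152 / 175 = 0.87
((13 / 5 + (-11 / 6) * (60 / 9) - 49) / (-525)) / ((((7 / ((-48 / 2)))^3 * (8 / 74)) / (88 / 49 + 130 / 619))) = -760133664256 / 9103091375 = -83.50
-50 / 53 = -0.94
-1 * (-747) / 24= 249 / 8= 31.12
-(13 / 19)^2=-169 / 361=-0.47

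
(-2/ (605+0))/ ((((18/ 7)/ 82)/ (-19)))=2.00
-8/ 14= -4/ 7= -0.57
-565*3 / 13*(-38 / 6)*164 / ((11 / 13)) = 1760540 / 11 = 160049.09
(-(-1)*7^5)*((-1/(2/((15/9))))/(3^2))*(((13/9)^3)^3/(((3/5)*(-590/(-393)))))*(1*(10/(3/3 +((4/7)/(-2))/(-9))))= -62860286854678495/137146853106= -458342.90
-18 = -18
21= 21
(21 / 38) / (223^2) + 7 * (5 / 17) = 66139927 / 32124934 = 2.06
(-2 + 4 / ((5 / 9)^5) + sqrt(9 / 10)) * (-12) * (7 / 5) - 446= -26284214 / 15625 - 126 * sqrt(10) / 25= -1698.13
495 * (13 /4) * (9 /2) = 57915 /8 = 7239.38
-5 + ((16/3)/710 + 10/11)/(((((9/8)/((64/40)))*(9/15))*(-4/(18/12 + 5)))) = -2698277/316305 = -8.53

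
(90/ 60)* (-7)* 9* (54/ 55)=-5103/ 55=-92.78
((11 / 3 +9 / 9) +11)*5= 235 / 3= 78.33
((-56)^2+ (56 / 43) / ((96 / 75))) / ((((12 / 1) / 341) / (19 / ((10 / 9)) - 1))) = 29622767867 / 20640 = 1435211.62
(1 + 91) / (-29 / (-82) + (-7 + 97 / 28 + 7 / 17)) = -1795472 / 54065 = -33.21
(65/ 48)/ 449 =65/ 21552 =0.00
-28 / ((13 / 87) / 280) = -682080 / 13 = -52467.69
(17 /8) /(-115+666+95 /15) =51 /13376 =0.00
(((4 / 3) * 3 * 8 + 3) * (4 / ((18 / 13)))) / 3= 910 / 27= 33.70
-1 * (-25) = 25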